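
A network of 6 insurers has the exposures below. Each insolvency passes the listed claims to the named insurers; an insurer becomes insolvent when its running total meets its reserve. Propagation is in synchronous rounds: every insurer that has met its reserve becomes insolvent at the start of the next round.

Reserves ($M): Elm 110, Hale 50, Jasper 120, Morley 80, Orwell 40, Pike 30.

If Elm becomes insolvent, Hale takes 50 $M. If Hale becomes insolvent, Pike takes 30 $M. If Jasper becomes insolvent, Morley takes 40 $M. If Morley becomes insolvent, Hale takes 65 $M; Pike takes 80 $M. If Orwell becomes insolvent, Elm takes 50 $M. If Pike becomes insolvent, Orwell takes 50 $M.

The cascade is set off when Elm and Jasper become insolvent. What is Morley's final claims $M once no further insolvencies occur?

Round 1 — Elm, Jasper become insolvent (initial).
  Hale: +50 → 50 ≥ 50
  Morley: +40 → 40 < 80
Round 2 — Hale becomes insolvent.
  Pike: +30 → 30 ≥ 30
Round 3 — Pike becomes insolvent.
  Orwell: +50 → 50 ≥ 40
Round 4 — Orwell becomes insolvent.
No further insolvencies.

40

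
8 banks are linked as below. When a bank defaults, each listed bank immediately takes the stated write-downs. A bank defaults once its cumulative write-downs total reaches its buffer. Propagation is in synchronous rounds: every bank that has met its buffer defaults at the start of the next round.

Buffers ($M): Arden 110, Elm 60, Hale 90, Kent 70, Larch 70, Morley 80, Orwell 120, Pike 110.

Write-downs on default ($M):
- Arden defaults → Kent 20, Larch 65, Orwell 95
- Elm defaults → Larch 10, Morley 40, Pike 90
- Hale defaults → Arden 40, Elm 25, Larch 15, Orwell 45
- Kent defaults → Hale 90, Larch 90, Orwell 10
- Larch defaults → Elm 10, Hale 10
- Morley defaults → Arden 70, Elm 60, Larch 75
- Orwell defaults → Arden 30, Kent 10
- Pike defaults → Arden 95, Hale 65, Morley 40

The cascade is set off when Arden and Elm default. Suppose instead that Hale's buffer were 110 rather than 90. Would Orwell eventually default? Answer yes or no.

no

With Hale's buffer at 110:
Round 1 — Arden, Elm default (initial).
  Kent: +20 → 20 < 70
  Larch: +65+10 → 75 ≥ 70
  Morley: +40 → 40 < 80
  Orwell: +95 → 95 < 120
  Pike: +90 → 90 < 110
Round 2 — Larch defaults.
  Hale: +10 → 10 < 110
No further defaults.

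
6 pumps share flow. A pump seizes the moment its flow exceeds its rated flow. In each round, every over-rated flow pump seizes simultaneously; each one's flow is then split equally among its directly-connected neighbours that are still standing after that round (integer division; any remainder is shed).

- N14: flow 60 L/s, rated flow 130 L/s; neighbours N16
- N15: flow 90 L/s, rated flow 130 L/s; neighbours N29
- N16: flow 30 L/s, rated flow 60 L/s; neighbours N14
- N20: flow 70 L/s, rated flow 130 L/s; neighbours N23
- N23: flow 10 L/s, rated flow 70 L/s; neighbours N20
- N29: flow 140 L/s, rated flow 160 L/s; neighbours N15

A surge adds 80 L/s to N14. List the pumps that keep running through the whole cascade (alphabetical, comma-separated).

Round 1 — N14 at 140 > 130. N14 seizes.
  N14 sheds 140 L/s to N16: 140 each.
    N16: 30+140 = 170 > 60
Round 2 — N16 seizes.
  N16 sheds 170 L/s: no online neighbours, lost.
No further seizures.

N15, N20, N23, N29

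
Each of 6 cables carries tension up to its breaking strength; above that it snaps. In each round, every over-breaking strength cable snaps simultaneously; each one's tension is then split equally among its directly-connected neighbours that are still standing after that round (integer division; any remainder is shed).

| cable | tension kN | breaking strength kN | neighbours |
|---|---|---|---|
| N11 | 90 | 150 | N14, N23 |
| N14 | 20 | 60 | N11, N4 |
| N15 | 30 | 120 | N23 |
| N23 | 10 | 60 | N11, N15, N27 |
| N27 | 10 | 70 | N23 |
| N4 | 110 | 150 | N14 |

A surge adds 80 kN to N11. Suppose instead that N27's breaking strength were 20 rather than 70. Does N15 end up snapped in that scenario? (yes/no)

no

With N27's breaking strength at 20:
Round 1 — N11 at 170 > 150. N11 snaps.
  N11 sheds 170 kN to N14, N23: 85 each.
    N14: 20+85 = 105 > 60
    N23: 10+85 = 95 > 60
Round 2 — N14, N23 snap.
  N14 sheds 105 kN to N4: 105 each.
    N4: 110+105 = 215 > 150
  N23 sheds 95 kN to N15, N27: 47 each (1 lost).
    N15: 30+47 = 77 ≤ 120
    N27: 10+47 = 57 > 20
Round 3 — N27, N4 snap.
  N27 sheds 57 kN: no online neighbours, lost.
  N4 sheds 215 kN: no online neighbours, lost.
No further breaks.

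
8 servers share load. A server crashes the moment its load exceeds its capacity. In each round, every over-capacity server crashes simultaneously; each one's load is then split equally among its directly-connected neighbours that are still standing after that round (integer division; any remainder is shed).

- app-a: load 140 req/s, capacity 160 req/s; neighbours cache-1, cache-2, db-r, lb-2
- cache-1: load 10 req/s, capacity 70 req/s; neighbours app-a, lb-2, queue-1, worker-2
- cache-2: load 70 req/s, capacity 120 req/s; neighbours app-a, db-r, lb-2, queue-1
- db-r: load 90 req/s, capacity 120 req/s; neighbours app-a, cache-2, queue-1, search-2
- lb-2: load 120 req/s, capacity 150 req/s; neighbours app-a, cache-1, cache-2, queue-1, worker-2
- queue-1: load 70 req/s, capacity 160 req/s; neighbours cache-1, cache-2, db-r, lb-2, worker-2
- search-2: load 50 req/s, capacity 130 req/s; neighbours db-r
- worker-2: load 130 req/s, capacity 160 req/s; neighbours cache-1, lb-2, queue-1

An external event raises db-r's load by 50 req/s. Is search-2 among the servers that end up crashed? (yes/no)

no

Round 1 — db-r at 140 > 120. db-r crashes.
  db-r sheds 140 req/s to app-a, cache-2, queue-1, search-2: 35 each.
    app-a: 140+35 = 175 > 160
    cache-2: 70+35 = 105 ≤ 120
    queue-1: 70+35 = 105 ≤ 160
    search-2: 50+35 = 85 ≤ 130
Round 2 — app-a crashes.
  app-a sheds 175 req/s to cache-1, cache-2, lb-2: 58 each (1 lost).
    cache-1: 10+58 = 68 ≤ 70
    cache-2: 105+58 = 163 > 120
    lb-2: 120+58 = 178 > 150
Round 3 — cache-2, lb-2 crash.
  cache-2 sheds 163 req/s to queue-1: 163 each.
    queue-1: 105+163 = 268 > 160
  lb-2 sheds 178 req/s to cache-1, queue-1, worker-2: 59 each (1 lost).
    cache-1: 68+59 = 127 > 70
    queue-1: 268+59 = 327 > 160
    worker-2: 130+59 = 189 > 160
Round 4 — cache-1, queue-1, worker-2 crash.
  cache-1 sheds 127 req/s: no online neighbours, lost.
  queue-1 sheds 327 req/s: no online neighbours, lost.
  worker-2 sheds 189 req/s: no online neighbours, lost.
No further crashes.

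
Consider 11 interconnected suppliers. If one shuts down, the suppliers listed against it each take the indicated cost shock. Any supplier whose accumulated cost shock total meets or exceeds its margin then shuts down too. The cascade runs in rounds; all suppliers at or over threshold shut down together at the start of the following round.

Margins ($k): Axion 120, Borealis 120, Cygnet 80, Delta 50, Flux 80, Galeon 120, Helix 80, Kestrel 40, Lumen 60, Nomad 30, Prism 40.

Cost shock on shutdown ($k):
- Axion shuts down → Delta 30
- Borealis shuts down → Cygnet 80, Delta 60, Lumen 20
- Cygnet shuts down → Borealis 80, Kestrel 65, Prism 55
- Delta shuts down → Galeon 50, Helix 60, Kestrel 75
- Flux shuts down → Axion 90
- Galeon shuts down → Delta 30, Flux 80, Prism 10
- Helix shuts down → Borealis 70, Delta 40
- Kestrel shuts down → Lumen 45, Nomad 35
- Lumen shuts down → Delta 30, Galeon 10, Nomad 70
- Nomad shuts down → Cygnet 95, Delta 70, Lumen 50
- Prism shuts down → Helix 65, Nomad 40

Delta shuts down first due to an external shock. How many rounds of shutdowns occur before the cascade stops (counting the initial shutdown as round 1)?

7

Round 1 — Delta shuts down (initial).
  Galeon: +50 → 50 < 120
  Helix: +60 → 60 < 80
  Kestrel: +75 → 75 ≥ 40
Round 2 — Kestrel shuts down.
  Lumen: +45 → 45 < 60
  Nomad: +35 → 35 ≥ 30
Round 3 — Nomad shuts down.
  Cygnet: +95 → 95 ≥ 80
  Lumen: +50 → 95 ≥ 60
Round 4 — Cygnet, Lumen shut down.
  Borealis: +80 → 80 < 120
  Galeon: +10 → 60 < 120
  Prism: +55 → 55 ≥ 40
Round 5 — Prism shuts down.
  Helix: +65 → 125 ≥ 80
Round 6 — Helix shuts down.
  Borealis: +70 → 150 ≥ 120
Round 7 — Borealis shuts down.
No further shutdowns.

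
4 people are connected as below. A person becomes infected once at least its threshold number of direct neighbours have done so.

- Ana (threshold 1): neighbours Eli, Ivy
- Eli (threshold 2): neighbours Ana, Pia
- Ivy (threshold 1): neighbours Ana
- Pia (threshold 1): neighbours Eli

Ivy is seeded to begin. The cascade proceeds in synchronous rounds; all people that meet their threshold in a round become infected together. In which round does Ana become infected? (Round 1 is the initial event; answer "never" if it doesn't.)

Round 1 — Ivy becomes infected (initial).
Round 2 — checking thresholds:
  Ana: 1 of 2 neighbours ≥ 1, becomes infected.
Round 3 — no new infections; cascade stops.

2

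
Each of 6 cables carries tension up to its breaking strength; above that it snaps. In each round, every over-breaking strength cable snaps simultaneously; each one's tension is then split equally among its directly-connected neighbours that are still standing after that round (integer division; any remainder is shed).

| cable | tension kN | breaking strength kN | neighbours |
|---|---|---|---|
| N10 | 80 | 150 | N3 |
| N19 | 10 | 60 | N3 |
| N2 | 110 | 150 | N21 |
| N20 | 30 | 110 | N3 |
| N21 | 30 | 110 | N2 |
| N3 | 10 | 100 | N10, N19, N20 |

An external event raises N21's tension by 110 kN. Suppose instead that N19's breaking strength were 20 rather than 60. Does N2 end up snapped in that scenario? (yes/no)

yes

With N19's breaking strength at 20:
Round 1 — N21 at 140 > 110. N21 snaps.
  N21 sheds 140 kN to N2: 140 each.
    N2: 110+140 = 250 > 150
Round 2 — N2 snaps.
  N2 sheds 250 kN: no online neighbours, lost.
No further breaks.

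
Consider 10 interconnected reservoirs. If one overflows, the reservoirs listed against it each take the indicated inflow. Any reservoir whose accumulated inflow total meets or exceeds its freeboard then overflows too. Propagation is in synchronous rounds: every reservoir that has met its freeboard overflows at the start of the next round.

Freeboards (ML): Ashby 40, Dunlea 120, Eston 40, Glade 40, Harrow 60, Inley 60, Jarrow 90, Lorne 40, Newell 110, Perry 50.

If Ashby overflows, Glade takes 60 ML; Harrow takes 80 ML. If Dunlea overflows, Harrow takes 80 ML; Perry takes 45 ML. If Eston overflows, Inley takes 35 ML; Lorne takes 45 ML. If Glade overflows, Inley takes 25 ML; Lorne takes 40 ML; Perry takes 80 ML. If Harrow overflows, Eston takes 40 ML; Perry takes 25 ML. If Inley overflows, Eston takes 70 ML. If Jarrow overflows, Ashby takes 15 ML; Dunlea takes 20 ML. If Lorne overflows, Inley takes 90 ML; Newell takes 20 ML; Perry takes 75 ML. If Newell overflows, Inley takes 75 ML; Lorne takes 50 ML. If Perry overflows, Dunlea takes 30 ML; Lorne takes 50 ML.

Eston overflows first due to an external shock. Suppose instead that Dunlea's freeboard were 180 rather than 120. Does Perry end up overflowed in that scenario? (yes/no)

With Dunlea's freeboard at 180:
Round 1 — Eston overflows (initial).
  Inley: +35 → 35 < 60
  Lorne: +45 → 45 ≥ 40
Round 2 — Lorne overflows.
  Inley: +90 → 125 ≥ 60
  Newell: +20 → 20 < 110
  Perry: +75 → 75 ≥ 50
Round 3 — Inley, Perry overflow.
  Dunlea: +30 → 30 < 180
No further overflows.

yes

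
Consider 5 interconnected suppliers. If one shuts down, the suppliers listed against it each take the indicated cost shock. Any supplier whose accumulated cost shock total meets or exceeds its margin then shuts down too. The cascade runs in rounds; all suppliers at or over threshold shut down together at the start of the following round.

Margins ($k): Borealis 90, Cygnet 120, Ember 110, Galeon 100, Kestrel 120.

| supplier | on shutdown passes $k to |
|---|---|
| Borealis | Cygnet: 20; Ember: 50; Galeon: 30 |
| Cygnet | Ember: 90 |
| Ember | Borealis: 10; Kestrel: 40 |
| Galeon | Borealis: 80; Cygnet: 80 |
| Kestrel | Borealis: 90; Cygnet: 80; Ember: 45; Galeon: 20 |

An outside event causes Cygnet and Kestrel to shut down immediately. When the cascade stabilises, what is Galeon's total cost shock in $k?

Round 1 — Cygnet, Kestrel shut down (initial).
  Borealis: +90 → 90 ≥ 90
  Ember: +90+45 → 135 ≥ 110
  Galeon: +20 → 20 < 100
Round 2 — Borealis, Ember shut down.
  Galeon: +30 → 50 < 100
No further shutdowns.

50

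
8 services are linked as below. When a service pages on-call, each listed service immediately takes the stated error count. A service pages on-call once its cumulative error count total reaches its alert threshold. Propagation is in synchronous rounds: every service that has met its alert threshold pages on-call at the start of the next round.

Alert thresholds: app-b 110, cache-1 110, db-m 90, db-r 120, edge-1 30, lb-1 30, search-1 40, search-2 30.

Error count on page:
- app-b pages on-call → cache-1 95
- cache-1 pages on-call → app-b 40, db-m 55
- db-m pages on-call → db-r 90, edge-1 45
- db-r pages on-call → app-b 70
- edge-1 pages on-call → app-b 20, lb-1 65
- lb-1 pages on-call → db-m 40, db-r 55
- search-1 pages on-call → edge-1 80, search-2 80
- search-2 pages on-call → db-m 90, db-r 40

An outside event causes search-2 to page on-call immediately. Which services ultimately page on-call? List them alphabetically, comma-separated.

Round 1 — search-2 pages on-call (initial).
  db-m: +90 → 90 ≥ 90
  db-r: +40 → 40 < 120
Round 2 — db-m pages on-call.
  db-r: +90 → 130 ≥ 120
  edge-1: +45 → 45 ≥ 30
Round 3 — db-r, edge-1 page on-call.
  app-b: +70+20 → 90 < 110
  lb-1: +65 → 65 ≥ 30
Round 4 — lb-1 pages on-call.
No further pages.

db-m, db-r, edge-1, lb-1, search-2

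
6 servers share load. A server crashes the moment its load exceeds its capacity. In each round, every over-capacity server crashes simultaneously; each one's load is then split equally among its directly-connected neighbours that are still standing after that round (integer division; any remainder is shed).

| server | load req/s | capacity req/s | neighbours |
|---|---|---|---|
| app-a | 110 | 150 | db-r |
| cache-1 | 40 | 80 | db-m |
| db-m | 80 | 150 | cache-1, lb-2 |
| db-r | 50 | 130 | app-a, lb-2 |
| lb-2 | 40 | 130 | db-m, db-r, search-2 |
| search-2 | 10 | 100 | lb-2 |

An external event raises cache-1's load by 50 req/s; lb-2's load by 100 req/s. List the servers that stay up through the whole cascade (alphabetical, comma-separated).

app-a, db-r, search-2

Round 1 — cache-1 at 90 > 80; lb-2 at 140 > 130. cache-1, lb-2 crash.
  cache-1 sheds 90 req/s to db-m: 90 each.
    db-m: 80+90 = 170 > 150
  lb-2 sheds 140 req/s to db-m, db-r, search-2: 46 each (2 lost).
    db-m: 170+46 = 216 > 150
    db-r: 50+46 = 96 ≤ 130
    search-2: 10+46 = 56 ≤ 100
Round 2 — db-m crashes.
  db-m sheds 216 req/s: no online neighbours, lost.
No further crashes.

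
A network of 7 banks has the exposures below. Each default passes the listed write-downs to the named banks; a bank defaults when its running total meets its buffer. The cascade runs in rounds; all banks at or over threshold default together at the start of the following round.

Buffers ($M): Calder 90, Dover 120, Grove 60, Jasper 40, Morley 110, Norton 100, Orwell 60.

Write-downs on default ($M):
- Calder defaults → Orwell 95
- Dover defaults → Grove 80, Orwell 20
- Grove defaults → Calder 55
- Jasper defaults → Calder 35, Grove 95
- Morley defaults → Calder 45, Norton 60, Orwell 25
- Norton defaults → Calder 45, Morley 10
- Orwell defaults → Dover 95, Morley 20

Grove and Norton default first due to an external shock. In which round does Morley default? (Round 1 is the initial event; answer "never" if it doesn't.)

never

Round 1 — Grove, Norton default (initial).
  Calder: +55+45 → 100 ≥ 90
  Morley: +10 → 10 < 110
Round 2 — Calder defaults.
  Orwell: +95 → 95 ≥ 60
Round 3 — Orwell defaults.
  Dover: +95 → 95 < 120
  Morley: +20 → 30 < 110
No further defaults.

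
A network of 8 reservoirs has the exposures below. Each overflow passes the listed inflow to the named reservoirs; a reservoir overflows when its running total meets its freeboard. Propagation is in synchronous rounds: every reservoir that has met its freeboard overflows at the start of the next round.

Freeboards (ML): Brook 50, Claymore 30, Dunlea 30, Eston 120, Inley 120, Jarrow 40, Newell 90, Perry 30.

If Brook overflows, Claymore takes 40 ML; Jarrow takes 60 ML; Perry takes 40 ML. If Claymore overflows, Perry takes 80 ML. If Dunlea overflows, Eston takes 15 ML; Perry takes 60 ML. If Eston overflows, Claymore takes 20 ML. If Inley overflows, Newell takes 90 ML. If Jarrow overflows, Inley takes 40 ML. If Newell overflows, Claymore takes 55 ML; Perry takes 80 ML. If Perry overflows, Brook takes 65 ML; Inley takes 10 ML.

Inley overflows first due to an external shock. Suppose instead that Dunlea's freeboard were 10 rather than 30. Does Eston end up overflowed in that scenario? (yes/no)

With Dunlea's freeboard at 10:
Round 1 — Inley overflows (initial).
  Newell: +90 → 90 ≥ 90
Round 2 — Newell overflows.
  Claymore: +55 → 55 ≥ 30
  Perry: +80 → 80 ≥ 30
Round 3 — Claymore, Perry overflow.
  Brook: +65 → 65 ≥ 50
Round 4 — Brook overflows.
  Jarrow: +60 → 60 ≥ 40
Round 5 — Jarrow overflows.
No further overflows.

no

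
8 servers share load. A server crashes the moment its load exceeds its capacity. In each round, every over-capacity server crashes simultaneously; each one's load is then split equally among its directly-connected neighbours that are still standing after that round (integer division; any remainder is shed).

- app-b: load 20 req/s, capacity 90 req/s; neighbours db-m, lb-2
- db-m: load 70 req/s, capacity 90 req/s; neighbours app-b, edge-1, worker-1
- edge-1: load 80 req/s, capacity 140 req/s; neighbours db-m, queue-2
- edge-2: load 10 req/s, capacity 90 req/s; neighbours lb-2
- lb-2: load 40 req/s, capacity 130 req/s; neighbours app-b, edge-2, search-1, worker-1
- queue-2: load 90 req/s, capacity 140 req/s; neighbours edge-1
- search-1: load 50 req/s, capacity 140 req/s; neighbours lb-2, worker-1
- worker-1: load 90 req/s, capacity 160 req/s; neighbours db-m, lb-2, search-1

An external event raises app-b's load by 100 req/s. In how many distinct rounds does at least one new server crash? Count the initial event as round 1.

Round 1 — app-b at 120 > 90. app-b crashes.
  app-b sheds 120 req/s to db-m, lb-2: 60 each.
    db-m: 70+60 = 130 > 90
    lb-2: 40+60 = 100 ≤ 130
Round 2 — db-m crashes.
  db-m sheds 130 req/s to edge-1, worker-1: 65 each.
    edge-1: 80+65 = 145 > 140
    worker-1: 90+65 = 155 ≤ 160
Round 3 — edge-1 crashes.
  edge-1 sheds 145 req/s to queue-2: 145 each.
    queue-2: 90+145 = 235 > 140
Round 4 — queue-2 crashes.
  queue-2 sheds 235 req/s: no online neighbours, lost.
No further crashes.

4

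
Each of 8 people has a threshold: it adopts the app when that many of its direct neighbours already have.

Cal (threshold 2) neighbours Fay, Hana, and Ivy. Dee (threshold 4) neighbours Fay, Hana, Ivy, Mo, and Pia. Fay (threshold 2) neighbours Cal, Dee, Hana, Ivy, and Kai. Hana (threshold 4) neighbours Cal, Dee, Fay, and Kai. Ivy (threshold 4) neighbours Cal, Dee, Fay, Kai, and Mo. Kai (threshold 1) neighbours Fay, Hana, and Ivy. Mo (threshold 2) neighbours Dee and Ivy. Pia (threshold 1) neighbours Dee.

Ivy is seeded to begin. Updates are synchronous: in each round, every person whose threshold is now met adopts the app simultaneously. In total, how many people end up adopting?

4

Round 1 — Ivy adopts the app (initial).
Round 2 — checking thresholds:
  Cal: 1 of 3 neighbours < 2, below threshold.
  Dee: 1 of 5 neighbours < 4, below threshold.
  Fay: 1 of 5 neighbours < 2, below threshold.
  Kai: 1 of 3 neighbours ≥ 1, adopts the app.
  Mo: 1 of 2 neighbours < 2, below threshold.
Round 3 — checking thresholds:
  Cal: 1 of 3 neighbours < 2, below threshold.
  Dee: 1 of 5 neighbours < 4, below threshold.
  Fay: 2 of 5 neighbours ≥ 2, adopts the app.
  Hana: 1 of 4 neighbours < 4, below threshold.
  Mo: 1 of 2 neighbours < 2, below threshold.
Round 4 — checking thresholds:
  Cal: 2 of 3 neighbours ≥ 2, adopts the app.
  Dee: 2 of 5 neighbours < 4, below threshold.
  Hana: 2 of 4 neighbours < 4, below threshold.
  Mo: 1 of 2 neighbours < 2, below threshold.
Round 5 — no new adoptions; cascade stops.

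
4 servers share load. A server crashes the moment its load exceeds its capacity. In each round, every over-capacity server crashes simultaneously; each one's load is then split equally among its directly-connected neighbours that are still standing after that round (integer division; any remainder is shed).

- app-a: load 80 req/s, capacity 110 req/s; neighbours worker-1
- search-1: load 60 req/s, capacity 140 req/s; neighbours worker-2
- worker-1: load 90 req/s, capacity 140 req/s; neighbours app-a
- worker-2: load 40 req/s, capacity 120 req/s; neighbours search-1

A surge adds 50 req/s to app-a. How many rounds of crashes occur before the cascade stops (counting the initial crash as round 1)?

2

Round 1 — app-a at 130 > 110. app-a crashes.
  app-a sheds 130 req/s to worker-1: 130 each.
    worker-1: 90+130 = 220 > 140
Round 2 — worker-1 crashes.
  worker-1 sheds 220 req/s: no online neighbours, lost.
No further crashes.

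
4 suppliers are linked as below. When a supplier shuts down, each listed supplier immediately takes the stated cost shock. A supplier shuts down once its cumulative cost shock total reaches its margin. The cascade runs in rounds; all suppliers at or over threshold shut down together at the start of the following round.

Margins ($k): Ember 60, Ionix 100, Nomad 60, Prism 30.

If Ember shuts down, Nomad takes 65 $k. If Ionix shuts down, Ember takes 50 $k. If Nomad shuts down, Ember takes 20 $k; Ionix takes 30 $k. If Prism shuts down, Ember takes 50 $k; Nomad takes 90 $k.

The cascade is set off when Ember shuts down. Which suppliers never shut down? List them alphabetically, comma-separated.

Round 1 — Ember shuts down (initial).
  Nomad: +65 → 65 ≥ 60
Round 2 — Nomad shuts down.
  Ionix: +30 → 30 < 100
No further shutdowns.

Ionix, Prism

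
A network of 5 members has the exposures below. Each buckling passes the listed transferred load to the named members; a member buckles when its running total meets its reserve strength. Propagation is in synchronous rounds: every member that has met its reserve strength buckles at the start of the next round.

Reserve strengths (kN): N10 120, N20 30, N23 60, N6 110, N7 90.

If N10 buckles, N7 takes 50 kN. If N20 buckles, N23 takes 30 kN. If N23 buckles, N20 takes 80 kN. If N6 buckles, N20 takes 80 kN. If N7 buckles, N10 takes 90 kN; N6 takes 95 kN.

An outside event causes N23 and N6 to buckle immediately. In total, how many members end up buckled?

3

Round 1 — N23, N6 buckle (initial).
  N20: +80+80 → 160 ≥ 30
Round 2 — N20 buckles.
No further bucklings.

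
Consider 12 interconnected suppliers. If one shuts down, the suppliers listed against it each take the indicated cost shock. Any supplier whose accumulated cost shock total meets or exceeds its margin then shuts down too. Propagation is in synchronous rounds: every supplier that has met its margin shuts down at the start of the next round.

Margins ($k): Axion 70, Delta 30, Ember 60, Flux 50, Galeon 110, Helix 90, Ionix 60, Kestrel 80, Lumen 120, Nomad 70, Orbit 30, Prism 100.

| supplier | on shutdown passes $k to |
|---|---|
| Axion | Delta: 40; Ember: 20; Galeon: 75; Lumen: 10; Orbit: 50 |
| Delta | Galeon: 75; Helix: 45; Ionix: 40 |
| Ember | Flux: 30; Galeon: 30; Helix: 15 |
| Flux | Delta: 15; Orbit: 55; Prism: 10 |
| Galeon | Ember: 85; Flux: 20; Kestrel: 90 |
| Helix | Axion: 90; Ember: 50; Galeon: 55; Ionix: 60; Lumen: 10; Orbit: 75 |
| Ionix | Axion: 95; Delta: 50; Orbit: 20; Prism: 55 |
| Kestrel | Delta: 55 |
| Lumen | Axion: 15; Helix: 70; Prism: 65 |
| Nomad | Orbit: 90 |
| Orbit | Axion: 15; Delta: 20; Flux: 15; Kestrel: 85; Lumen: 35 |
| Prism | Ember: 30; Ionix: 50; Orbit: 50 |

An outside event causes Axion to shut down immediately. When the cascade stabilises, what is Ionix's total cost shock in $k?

Round 1 — Axion shuts down (initial).
  Delta: +40 → 40 ≥ 30
  Ember: +20 → 20 < 60
  Galeon: +75 → 75 < 110
  Lumen: +10 → 10 < 120
  Orbit: +50 → 50 ≥ 30
Round 2 — Delta, Orbit shut down.
  Flux: +15 → 15 < 50
  Galeon: +75 → 150 ≥ 110
  Helix: +45 → 45 < 90
  Ionix: +40 → 40 < 60
  Kestrel: +85 → 85 ≥ 80
  Lumen: +35 → 45 < 120
Round 3 — Galeon, Kestrel shut down.
  Ember: +85 → 105 ≥ 60
  Flux: +20 → 35 < 50
Round 4 — Ember shuts down.
  Flux: +30 → 65 ≥ 50
  Helix: +15 → 60 < 90
Round 5 — Flux shuts down.
  Prism: +10 → 10 < 100
No further shutdowns.

40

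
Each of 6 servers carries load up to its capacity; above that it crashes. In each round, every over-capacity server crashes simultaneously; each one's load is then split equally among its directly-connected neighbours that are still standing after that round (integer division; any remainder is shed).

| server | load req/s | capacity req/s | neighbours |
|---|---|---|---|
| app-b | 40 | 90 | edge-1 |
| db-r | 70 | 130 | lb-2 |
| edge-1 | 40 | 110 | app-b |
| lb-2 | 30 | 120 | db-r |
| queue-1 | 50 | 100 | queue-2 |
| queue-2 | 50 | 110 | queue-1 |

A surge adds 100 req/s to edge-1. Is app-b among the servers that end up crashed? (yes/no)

yes

Round 1 — edge-1 at 140 > 110. edge-1 crashes.
  edge-1 sheds 140 req/s to app-b: 140 each.
    app-b: 40+140 = 180 > 90
Round 2 — app-b crashes.
  app-b sheds 180 req/s: no online neighbours, lost.
No further crashes.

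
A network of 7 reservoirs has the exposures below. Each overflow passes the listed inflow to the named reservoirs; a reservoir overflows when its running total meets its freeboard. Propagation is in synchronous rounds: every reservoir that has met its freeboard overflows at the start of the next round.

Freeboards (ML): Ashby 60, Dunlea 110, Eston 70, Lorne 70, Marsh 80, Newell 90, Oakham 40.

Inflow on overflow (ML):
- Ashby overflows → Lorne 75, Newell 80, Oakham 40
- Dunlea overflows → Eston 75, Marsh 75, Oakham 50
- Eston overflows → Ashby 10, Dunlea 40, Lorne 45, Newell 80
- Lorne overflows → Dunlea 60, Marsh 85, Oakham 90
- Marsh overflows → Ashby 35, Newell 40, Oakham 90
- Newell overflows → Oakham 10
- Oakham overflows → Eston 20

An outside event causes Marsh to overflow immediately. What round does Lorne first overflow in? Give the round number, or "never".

Round 1 — Marsh overflows (initial).
  Ashby: +35 → 35 < 60
  Newell: +40 → 40 < 90
  Oakham: +90 → 90 ≥ 40
Round 2 — Oakham overflows.
  Eston: +20 → 20 < 70
No further overflows.

never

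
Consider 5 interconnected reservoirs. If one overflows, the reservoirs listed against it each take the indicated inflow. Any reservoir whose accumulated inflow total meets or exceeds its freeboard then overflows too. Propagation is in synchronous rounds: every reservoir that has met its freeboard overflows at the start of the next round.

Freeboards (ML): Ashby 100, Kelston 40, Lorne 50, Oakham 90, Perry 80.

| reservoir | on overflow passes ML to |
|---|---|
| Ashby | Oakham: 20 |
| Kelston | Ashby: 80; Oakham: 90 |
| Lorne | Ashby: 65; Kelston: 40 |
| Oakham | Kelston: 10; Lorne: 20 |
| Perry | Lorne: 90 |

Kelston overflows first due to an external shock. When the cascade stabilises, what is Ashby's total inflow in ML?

Round 1 — Kelston overflows (initial).
  Ashby: +80 → 80 < 100
  Oakham: +90 → 90 ≥ 90
Round 2 — Oakham overflows.
  Lorne: +20 → 20 < 50
No further overflows.

80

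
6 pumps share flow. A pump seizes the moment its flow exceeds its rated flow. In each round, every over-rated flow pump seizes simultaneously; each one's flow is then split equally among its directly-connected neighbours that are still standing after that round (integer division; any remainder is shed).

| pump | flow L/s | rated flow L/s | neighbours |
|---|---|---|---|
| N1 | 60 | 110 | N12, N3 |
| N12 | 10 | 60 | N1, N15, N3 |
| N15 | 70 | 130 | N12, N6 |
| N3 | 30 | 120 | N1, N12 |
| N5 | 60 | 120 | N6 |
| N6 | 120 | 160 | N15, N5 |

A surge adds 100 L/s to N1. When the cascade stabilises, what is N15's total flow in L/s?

115

Round 1 — N1 at 160 > 110. N1 seizes.
  N1 sheds 160 L/s to N12, N3: 80 each.
    N12: 10+80 = 90 > 60
    N3: 30+80 = 110 ≤ 120
Round 2 — N12 seizes.
  N12 sheds 90 L/s to N15, N3: 45 each.
    N15: 70+45 = 115 ≤ 130
    N3: 110+45 = 155 > 120
Round 3 — N3 seizes.
  N3 sheds 155 L/s: no online neighbours, lost.
No further seizures.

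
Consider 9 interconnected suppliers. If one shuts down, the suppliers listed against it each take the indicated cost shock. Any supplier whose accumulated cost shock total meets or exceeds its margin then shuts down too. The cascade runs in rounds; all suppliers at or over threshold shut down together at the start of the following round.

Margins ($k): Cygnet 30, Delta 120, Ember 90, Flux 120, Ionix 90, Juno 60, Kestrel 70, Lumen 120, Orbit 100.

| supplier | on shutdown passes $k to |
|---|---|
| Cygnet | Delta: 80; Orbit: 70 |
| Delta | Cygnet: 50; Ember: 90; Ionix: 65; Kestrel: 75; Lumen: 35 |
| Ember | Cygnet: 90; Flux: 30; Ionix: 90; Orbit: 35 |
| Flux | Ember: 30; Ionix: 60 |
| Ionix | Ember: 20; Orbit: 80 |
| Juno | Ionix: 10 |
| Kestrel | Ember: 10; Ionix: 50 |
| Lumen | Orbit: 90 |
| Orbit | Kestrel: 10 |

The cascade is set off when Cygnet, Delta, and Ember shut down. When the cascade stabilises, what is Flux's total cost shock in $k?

30

Round 1 — Cygnet, Delta, Ember shut down (initial).
  Flux: +30 → 30 < 120
  Ionix: +65+90 → 155 ≥ 90
  Kestrel: +75 → 75 ≥ 70
  Lumen: +35 → 35 < 120
  Orbit: +70+35 → 105 ≥ 100
Round 2 — Ionix, Kestrel, Orbit shut down.
No further shutdowns.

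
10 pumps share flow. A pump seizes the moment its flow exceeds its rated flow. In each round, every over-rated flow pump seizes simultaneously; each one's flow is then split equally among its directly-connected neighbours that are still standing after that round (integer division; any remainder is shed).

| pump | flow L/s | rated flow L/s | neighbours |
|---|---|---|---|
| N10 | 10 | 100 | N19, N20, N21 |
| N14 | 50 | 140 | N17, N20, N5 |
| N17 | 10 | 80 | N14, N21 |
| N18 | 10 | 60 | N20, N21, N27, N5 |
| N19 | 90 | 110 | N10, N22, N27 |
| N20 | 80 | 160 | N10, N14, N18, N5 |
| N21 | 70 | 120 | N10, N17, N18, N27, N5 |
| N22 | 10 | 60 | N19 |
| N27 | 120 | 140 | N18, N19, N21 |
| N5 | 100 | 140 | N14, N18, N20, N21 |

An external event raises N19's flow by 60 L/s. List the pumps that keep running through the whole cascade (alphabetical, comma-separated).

N22

Round 1 — N19 at 150 > 110. N19 seizes.
  N19 sheds 150 L/s to N10, N22, N27: 50 each.
    N10: 10+50 = 60 ≤ 100
    N22: 10+50 = 60 ≤ 60
    N27: 120+50 = 170 > 140
Round 2 — N27 seizes.
  N27 sheds 170 L/s to N18, N21: 85 each.
    N18: 10+85 = 95 > 60
    N21: 70+85 = 155 > 120
Round 3 — N18, N21 seize.
  N18 sheds 95 L/s to N20, N5: 47 each (1 lost).
    N20: 80+47 = 127 ≤ 160
    N5: 100+47 = 147 > 140
  N21 sheds 155 L/s to N10, N17, N5: 51 each (2 lost).
    N10: 60+51 = 111 > 100
    N17: 10+51 = 61 ≤ 80
    N5: 147+51 = 198 > 140
Round 4 — N10, N5 seize.
  N10 sheds 111 L/s to N20: 111 each.
    N20: 127+111 = 238 > 160
  N5 sheds 198 L/s to N14, N20: 99 each.
    N14: 50+99 = 149 > 140
    N20: 238+99 = 337 > 160
Round 5 — N14, N20 seize.
  N14 sheds 149 L/s to N17: 149 each.
    N17: 61+149 = 210 > 80
  N20 sheds 337 L/s: no online neighbours, lost.
Round 6 — N17 seizes.
  N17 sheds 210 L/s: no online neighbours, lost.
No further seizures.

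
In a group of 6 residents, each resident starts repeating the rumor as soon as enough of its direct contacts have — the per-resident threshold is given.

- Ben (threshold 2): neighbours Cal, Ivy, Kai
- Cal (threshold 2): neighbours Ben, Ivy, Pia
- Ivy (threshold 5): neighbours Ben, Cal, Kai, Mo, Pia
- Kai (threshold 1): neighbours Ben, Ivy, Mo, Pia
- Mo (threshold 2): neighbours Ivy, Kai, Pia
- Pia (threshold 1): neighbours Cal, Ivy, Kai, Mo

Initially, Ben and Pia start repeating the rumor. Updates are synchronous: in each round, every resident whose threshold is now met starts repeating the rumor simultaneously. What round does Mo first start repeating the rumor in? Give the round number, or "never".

Round 1 — Ben, Pia start repeating the rumor (initial).
Round 2 — checking thresholds:
  Cal: 2 of 3 neighbours ≥ 2, starts repeating the rumor.
  Ivy: 2 of 5 neighbours < 5, holds.
  Kai: 2 of 4 neighbours ≥ 1, starts repeating the rumor.
  Mo: 1 of 3 neighbours < 2, holds.
Round 3 — checking thresholds:
  Ivy: 4 of 5 neighbours < 5, holds.
  Mo: 2 of 3 neighbours ≥ 2, starts repeating the rumor.
Round 4 — checking thresholds:
  Ivy: 5 of 5 neighbours ≥ 5, starts repeating the rumor.
Round 5 — no new spreads; cascade stops.

3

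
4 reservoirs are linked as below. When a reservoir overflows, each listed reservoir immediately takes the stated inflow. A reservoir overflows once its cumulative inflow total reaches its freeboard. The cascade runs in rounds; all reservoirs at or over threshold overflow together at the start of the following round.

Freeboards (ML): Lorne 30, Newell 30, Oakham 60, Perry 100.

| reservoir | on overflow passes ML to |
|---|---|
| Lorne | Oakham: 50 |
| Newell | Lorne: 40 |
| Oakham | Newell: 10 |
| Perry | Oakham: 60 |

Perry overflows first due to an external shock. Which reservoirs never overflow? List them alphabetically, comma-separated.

Lorne, Newell

Round 1 — Perry overflows (initial).
  Oakham: +60 → 60 ≥ 60
Round 2 — Oakham overflows.
  Newell: +10 → 10 < 30
No further overflows.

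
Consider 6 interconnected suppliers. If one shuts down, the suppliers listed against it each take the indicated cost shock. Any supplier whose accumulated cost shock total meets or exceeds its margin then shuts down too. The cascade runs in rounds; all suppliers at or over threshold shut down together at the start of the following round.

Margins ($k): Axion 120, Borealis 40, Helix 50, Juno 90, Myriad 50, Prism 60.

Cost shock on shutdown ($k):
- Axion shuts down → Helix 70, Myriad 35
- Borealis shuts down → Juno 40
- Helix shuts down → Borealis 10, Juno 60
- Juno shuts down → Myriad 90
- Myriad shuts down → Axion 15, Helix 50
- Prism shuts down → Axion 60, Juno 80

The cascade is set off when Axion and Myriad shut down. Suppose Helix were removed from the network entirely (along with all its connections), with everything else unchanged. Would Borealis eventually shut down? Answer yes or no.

With Helix removed:
Round 1 — Axion, Myriad shut down (initial).
No further shutdowns.

no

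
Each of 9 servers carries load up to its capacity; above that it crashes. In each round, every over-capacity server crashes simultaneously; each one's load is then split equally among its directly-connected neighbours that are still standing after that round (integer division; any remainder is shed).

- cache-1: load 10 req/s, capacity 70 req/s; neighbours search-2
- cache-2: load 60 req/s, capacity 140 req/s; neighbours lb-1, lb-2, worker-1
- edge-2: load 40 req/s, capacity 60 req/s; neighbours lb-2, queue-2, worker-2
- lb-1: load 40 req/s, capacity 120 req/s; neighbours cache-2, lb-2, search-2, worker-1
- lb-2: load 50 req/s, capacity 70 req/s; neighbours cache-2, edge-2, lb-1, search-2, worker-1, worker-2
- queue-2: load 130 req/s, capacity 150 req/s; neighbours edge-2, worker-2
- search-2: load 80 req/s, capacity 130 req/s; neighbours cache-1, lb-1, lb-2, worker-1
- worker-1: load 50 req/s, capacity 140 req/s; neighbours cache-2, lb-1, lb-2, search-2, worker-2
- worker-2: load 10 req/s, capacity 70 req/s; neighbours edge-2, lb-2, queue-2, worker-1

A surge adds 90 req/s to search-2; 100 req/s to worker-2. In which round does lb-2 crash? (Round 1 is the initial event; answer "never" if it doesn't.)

2

Round 1 — search-2 at 170 > 130; worker-2 at 110 > 70. search-2, worker-2 crash.
  search-2 sheds 170 req/s to cache-1, lb-1, lb-2, worker-1: 42 each (2 lost).
    cache-1: 10+42 = 52 ≤ 70
    lb-1: 40+42 = 82 ≤ 120
    lb-2: 50+42 = 92 > 70
    worker-1: 50+42 = 92 ≤ 140
  worker-2 sheds 110 req/s to edge-2, lb-2, queue-2, worker-1: 27 each (2 lost).
    edge-2: 40+27 = 67 > 60
    lb-2: 92+27 = 119 > 70
    queue-2: 130+27 = 157 > 150
    worker-1: 92+27 = 119 ≤ 140
Round 2 — edge-2, lb-2, queue-2 crash.
  edge-2 sheds 67 req/s: no online neighbours, lost.
  lb-2 sheds 119 req/s to cache-2, lb-1, worker-1: 39 each (2 lost).
    cache-2: 60+39 = 99 ≤ 140
    lb-1: 82+39 = 121 > 120
    worker-1: 119+39 = 158 > 140
  queue-2 sheds 157 req/s: no online neighbours, lost.
Round 3 — lb-1, worker-1 crash.
  lb-1 sheds 121 req/s to cache-2: 121 each.
    cache-2: 99+121 = 220 > 140
  worker-1 sheds 158 req/s to cache-2: 158 each.
    cache-2: 220+158 = 378 > 140
Round 4 — cache-2 crashes.
  cache-2 sheds 378 req/s: no online neighbours, lost.
No further crashes.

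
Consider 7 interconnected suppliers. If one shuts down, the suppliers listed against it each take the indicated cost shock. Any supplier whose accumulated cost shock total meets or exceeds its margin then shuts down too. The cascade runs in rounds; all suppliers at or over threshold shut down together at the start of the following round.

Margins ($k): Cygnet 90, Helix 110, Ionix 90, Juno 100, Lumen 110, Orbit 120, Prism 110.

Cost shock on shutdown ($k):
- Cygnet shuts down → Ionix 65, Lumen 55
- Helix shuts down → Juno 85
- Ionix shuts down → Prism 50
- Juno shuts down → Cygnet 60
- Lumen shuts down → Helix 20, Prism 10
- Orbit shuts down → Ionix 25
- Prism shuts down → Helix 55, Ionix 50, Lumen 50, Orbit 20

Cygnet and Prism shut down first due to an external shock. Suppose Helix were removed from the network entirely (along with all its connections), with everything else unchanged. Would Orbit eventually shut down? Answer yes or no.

With Helix removed:
Round 1 — Cygnet, Prism shut down (initial).
  Ionix: +65+50 → 115 ≥ 90
  Lumen: +55+50 → 105 < 110
  Orbit: +20 → 20 < 120
Round 2 — Ionix shuts down.
No further shutdowns.

no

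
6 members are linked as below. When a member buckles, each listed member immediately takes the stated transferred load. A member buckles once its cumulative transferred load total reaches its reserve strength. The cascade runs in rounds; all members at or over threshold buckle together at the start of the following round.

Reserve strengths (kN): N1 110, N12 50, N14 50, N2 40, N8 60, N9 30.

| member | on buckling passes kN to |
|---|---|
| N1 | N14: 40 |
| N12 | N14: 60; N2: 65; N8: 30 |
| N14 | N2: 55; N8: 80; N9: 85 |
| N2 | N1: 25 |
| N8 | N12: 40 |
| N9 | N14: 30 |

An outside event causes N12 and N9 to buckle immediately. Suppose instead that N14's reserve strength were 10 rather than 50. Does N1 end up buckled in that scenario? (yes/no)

no

With N14's reserve strength at 10:
Round 1 — N12, N9 buckle (initial).
  N14: +60+30 → 90 ≥ 10
  N2: +65 → 65 ≥ 40
  N8: +30 → 30 < 60
Round 2 — N14, N2 buckle.
  N1: +25 → 25 < 110
  N8: +80 → 110 ≥ 60
Round 3 — N8 buckles.
No further bucklings.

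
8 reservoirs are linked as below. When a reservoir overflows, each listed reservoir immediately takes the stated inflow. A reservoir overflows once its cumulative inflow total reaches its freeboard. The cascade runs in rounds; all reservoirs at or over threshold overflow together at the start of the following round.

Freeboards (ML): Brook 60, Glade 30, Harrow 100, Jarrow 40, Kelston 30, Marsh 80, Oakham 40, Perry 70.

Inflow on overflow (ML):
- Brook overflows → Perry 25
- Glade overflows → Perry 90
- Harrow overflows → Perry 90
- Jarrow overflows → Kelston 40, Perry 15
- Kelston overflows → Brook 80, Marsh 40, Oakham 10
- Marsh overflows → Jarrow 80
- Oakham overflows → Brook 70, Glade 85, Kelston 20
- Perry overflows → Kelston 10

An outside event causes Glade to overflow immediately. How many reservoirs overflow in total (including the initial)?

Round 1 — Glade overflows (initial).
  Perry: +90 → 90 ≥ 70
Round 2 — Perry overflows.
  Kelston: +10 → 10 < 30
No further overflows.

2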